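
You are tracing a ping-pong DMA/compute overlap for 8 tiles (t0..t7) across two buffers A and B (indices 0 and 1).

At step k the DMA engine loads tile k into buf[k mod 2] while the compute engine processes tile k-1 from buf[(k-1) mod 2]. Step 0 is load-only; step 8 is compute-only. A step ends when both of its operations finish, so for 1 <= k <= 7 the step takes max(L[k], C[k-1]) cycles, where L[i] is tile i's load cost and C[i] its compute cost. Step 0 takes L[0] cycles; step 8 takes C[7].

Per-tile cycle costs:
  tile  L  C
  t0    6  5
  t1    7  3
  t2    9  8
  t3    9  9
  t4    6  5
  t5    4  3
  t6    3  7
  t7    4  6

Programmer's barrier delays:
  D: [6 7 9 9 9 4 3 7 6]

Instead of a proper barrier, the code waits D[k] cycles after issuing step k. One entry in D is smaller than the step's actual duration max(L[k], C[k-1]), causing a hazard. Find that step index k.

hazard at step 5

step 0: need L[0]=6 = 6; D[0]=6 ok
step 1: need max(L[1]=7,C[0]=5) = 7; D[1]=7 ok
step 2: need max(L[2]=9,C[1]=3) = 9; D[2]=9 ok
step 3: need max(L[3]=9,C[2]=8) = 9; D[3]=9 ok
step 4: need max(L[4]=6,C[3]=9) = 9; D[4]=9 ok
step 5: need max(L[5]=4,C[4]=5) = 5; D[5]=4 SHORT
step 6: need max(L[6]=3,C[5]=3) = 3; D[6]=3 ok
step 7: need max(L[7]=4,C[6]=7) = 7; D[7]=7 ok
step 8: need C[7]=6 = 6; D[8]=6 ok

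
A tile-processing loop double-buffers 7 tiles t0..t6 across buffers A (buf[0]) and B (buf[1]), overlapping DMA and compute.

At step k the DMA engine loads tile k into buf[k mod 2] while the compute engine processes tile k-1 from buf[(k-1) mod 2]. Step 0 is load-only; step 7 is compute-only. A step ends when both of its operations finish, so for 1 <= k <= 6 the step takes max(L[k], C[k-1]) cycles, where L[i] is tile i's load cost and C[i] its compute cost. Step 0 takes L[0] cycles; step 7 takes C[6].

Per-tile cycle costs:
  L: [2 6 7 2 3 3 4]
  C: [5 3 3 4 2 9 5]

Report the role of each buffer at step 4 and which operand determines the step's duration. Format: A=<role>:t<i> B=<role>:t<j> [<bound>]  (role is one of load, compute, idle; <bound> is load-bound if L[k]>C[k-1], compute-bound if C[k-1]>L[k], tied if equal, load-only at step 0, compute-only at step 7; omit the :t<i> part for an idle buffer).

k=0 load=t0/2c comp=- wait=2 total=2
k=1 load=t1/6c comp=t0/5c wait=6 total=8
k=2 load=t2/7c comp=t1/3c wait=7 total=15
k=3 load=t3/2c comp=t2/3c wait=3 total=18
k=4 load=t4/3c comp=t3/4c wait=4 total=22
k=5 load=t5/3c comp=t4/2c wait=3 total=25
k=6 load=t6/4c comp=t5/9c wait=9 total=34
k=7 load=- comp=t6/5c wait=5 total=39

step 4: A=load:t4 B=compute:t3 [compute-bound]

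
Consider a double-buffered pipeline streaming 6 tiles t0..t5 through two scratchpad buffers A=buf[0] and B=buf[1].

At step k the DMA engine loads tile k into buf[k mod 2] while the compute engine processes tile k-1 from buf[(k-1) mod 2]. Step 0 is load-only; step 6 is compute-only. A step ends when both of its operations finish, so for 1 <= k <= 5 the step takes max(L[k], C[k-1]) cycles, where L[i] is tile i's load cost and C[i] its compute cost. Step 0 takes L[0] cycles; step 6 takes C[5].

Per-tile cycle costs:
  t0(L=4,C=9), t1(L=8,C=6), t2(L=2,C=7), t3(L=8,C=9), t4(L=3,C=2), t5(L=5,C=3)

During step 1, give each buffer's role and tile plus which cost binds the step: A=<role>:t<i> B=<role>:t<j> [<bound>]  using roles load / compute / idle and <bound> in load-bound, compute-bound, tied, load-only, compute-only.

step 1: A=compute:t0 B=load:t1 [compute-bound]

k=0 load=t0/4c comp=- wait=4 total=4
k=1 load=t1/8c comp=t0/9c wait=9 total=13
k=2 load=t2/2c comp=t1/6c wait=6 total=19
k=3 load=t3/8c comp=t2/7c wait=8 total=27
k=4 load=t4/3c comp=t3/9c wait=9 total=36
k=5 load=t5/5c comp=t4/2c wait=5 total=41
k=6 load=- comp=t5/3c wait=3 total=44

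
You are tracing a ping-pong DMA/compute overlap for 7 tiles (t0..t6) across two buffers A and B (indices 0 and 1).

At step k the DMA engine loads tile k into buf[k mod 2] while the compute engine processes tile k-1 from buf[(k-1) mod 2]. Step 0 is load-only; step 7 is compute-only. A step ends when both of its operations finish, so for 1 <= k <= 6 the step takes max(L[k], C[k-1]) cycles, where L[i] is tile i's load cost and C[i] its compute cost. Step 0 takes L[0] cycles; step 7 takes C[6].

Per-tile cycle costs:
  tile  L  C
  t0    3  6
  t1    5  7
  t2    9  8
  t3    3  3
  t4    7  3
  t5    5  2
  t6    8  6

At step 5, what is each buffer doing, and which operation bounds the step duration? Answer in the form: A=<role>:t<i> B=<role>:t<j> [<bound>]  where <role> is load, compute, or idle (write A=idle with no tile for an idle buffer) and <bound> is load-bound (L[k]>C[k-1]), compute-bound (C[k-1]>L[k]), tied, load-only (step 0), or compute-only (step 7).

step 5: A=compute:t4 B=load:t5 [load-bound]

k=0 load=t0/3c comp=- wait=3 total=3
k=1 load=t1/5c comp=t0/6c wait=6 total=9
k=2 load=t2/9c comp=t1/7c wait=9 total=18
k=3 load=t3/3c comp=t2/8c wait=8 total=26
k=4 load=t4/7c comp=t3/3c wait=7 total=33
k=5 load=t5/5c comp=t4/3c wait=5 total=38
k=6 load=t6/8c comp=t5/2c wait=8 total=46
k=7 load=- comp=t6/6c wait=6 total=52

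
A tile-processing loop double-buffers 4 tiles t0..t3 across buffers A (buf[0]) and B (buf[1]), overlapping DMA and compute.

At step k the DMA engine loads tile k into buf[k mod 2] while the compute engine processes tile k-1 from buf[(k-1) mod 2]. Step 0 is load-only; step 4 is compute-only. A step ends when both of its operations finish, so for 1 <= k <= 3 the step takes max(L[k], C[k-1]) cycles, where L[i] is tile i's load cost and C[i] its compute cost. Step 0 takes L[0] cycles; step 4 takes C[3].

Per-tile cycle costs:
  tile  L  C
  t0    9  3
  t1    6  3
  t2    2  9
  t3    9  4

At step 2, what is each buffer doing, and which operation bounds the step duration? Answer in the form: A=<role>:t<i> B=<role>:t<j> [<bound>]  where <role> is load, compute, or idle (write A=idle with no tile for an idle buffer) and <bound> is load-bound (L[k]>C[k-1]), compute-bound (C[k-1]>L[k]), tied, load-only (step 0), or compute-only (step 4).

step 2: A=load:t2 B=compute:t1 [compute-bound]

  0. 9=9c; end=9; A:t0 B:-
  1. max(6,3)=6c; end=15; A:t0 B:t1
  2. max(2,3)=3c; end=18; A:t2 B:t1
  3. max(9,9)=9c; end=27; A:t2 B:t3
  4. 4=4c; end=31; A:t2 B:t3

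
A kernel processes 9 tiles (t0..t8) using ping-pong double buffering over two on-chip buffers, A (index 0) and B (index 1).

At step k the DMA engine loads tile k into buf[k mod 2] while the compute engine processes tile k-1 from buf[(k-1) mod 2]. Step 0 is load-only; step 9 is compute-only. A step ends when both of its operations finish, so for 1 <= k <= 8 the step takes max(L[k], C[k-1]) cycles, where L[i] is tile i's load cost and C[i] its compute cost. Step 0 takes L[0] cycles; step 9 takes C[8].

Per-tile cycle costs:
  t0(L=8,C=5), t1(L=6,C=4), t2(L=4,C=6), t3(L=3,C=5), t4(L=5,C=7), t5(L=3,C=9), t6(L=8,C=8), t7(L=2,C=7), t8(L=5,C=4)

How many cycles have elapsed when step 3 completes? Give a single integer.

end_cycle[3] = 24

step 0: L[0]=8 → dur=8, Σ=8 | A=load:t0 B=idle [load-only]
step 1: L[1]=6 C[0]=5 → dur=6, Σ=14 | A=compute:t0 B=load:t1 [load-bound]
step 2: L[2]=4 C[1]=4 → dur=4, Σ=18 | A=load:t2 B=compute:t1 [tied]
step 3: L[3]=3 C[2]=6 → dur=6, Σ=24 | A=compute:t2 B=load:t3 [compute-bound]
step 4: L[4]=5 C[3]=5 → dur=5, Σ=29 | A=load:t4 B=compute:t3 [tied]
step 5: L[5]=3 C[4]=7 → dur=7, Σ=36 | A=compute:t4 B=load:t5 [compute-bound]
step 6: L[6]=8 C[5]=9 → dur=9, Σ=45 | A=load:t6 B=compute:t5 [compute-bound]
step 7: L[7]=2 C[6]=8 → dur=8, Σ=53 | A=compute:t6 B=load:t7 [compute-bound]
step 8: L[8]=5 C[7]=7 → dur=7, Σ=60 | A=load:t8 B=compute:t7 [compute-bound]
step 9: C[8]=4 → dur=4, Σ=64 | A=compute:t8 B=idle [compute-only]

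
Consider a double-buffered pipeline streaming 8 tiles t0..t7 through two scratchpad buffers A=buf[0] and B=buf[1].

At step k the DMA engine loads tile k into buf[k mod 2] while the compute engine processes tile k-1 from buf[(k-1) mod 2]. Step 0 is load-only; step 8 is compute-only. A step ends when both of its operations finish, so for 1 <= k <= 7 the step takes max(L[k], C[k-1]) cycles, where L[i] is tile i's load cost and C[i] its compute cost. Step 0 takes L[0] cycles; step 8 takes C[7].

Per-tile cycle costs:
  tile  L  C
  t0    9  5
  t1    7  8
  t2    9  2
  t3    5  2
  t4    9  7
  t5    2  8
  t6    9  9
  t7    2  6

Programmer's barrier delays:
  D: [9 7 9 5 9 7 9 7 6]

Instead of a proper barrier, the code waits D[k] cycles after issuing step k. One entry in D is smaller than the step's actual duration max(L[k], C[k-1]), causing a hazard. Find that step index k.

hazard at step 7

[0] required=L[0]=9=9 vs D=9 ok
[1] required=max(L[1]=7,C[0]=5)=7 vs D=7 ok
[2] required=max(L[2]=9,C[1]=8)=9 vs D=9 ok
[3] required=max(L[3]=5,C[2]=2)=5 vs D=5 ok
[4] required=max(L[4]=9,C[3]=2)=9 vs D=9 ok
[5] required=max(L[5]=2,C[4]=7)=7 vs D=7 ok
[6] required=max(L[6]=9,C[5]=8)=9 vs D=9 ok
[7] required=max(L[7]=2,C[6]=9)=9 vs D=7 SHORT
[8] required=C[7]=6=6 vs D=6 ok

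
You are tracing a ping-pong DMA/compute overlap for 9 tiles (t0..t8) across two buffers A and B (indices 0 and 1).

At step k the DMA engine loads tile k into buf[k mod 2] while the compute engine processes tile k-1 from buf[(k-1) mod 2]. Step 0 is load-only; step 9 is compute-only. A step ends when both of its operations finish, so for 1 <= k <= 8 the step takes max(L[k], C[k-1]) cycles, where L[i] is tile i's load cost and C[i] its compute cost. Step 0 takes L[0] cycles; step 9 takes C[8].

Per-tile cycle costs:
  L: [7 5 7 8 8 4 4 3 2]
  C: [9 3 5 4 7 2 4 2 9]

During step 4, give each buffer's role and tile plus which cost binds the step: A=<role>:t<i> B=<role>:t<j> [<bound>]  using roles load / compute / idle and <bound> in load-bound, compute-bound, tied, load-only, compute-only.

k=0 load=t0/7c comp=- wait=7 total=7
k=1 load=t1/5c comp=t0/9c wait=9 total=16
k=2 load=t2/7c comp=t1/3c wait=7 total=23
k=3 load=t3/8c comp=t2/5c wait=8 total=31
k=4 load=t4/8c comp=t3/4c wait=8 total=39
k=5 load=t5/4c comp=t4/7c wait=7 total=46
k=6 load=t6/4c comp=t5/2c wait=4 total=50
k=7 load=t7/3c comp=t6/4c wait=4 total=54
k=8 load=t8/2c comp=t7/2c wait=2 total=56
k=9 load=- comp=t8/9c wait=9 total=65

step 4: A=load:t4 B=compute:t3 [load-bound]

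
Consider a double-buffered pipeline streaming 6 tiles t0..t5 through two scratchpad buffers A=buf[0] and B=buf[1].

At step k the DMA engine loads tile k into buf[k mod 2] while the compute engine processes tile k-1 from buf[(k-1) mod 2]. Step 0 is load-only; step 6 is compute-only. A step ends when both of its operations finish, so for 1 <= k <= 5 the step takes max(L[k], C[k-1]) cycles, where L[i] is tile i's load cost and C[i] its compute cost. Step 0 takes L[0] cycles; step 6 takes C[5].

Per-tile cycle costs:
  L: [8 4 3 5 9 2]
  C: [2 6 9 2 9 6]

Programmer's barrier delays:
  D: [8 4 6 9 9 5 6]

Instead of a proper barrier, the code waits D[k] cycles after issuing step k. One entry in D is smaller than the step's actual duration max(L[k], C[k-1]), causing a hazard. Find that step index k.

hazard at step 5

step 0: need L[0]=8 = 8; D[0]=8 ok
step 1: need max(L[1]=4,C[0]=2) = 4; D[1]=4 ok
step 2: need max(L[2]=3,C[1]=6) = 6; D[2]=6 ok
step 3: need max(L[3]=5,C[2]=9) = 9; D[3]=9 ok
step 4: need max(L[4]=9,C[3]=2) = 9; D[4]=9 ok
step 5: need max(L[5]=2,C[4]=9) = 9; D[5]=5 SHORT
step 6: need C[5]=6 = 6; D[6]=6 ok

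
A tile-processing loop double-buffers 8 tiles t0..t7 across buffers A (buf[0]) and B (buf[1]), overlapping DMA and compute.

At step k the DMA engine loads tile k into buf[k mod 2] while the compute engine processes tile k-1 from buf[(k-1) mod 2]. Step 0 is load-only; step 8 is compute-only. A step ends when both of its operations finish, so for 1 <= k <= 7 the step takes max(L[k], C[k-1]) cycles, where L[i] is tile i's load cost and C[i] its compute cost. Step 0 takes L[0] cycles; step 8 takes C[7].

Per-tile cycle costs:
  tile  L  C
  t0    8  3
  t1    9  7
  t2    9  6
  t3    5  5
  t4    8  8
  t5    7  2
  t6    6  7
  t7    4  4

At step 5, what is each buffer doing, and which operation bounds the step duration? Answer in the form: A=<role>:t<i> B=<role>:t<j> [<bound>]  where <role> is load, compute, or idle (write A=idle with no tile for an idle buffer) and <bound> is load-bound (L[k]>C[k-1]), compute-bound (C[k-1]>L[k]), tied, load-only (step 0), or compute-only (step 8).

[0] DMA t0→A (8c) ∥ CU idle ⇒ 8c, clock 8
[1] DMA t1→B (9c) ∥ CU A:t0 (3c) ⇒ 9c, clock 17
[2] DMA t2→A (9c) ∥ CU B:t1 (7c) ⇒ 9c, clock 26
[3] DMA t3→B (5c) ∥ CU A:t2 (6c) ⇒ 6c, clock 32
[4] DMA t4→A (8c) ∥ CU B:t3 (5c) ⇒ 8c, clock 40
[5] DMA t5→B (7c) ∥ CU A:t4 (8c) ⇒ 8c, clock 48
[6] DMA t6→A (6c) ∥ CU B:t5 (2c) ⇒ 6c, clock 54
[7] DMA t7→B (4c) ∥ CU A:t6 (7c) ⇒ 7c, clock 61
[8] DMA idle ∥ CU B:t7 (4c) ⇒ 4c, clock 65

step 5: A=compute:t4 B=load:t5 [compute-bound]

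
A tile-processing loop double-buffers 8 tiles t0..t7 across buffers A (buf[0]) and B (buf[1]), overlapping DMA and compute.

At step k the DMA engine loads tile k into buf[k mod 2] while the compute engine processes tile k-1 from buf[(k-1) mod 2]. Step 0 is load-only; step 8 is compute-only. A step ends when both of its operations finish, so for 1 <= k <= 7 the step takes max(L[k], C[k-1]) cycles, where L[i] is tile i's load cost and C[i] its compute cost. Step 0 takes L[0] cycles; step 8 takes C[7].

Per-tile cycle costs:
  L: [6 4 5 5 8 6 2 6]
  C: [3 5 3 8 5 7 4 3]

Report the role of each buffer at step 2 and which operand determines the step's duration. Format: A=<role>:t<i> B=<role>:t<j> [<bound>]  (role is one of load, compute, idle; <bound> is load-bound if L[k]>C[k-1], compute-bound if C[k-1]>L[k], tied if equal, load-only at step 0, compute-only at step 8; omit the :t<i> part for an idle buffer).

step 2: A=load:t2 B=compute:t1 [tied]

[0] DMA t0→A (6c) ∥ CU idle ⇒ 6c, clock 6
[1] DMA t1→B (4c) ∥ CU A:t0 (3c) ⇒ 4c, clock 10
[2] DMA t2→A (5c) ∥ CU B:t1 (5c) ⇒ 5c, clock 15
[3] DMA t3→B (5c) ∥ CU A:t2 (3c) ⇒ 5c, clock 20
[4] DMA t4→A (8c) ∥ CU B:t3 (8c) ⇒ 8c, clock 28
[5] DMA t5→B (6c) ∥ CU A:t4 (5c) ⇒ 6c, clock 34
[6] DMA t6→A (2c) ∥ CU B:t5 (7c) ⇒ 7c, clock 41
[7] DMA t7→B (6c) ∥ CU A:t6 (4c) ⇒ 6c, clock 47
[8] DMA idle ∥ CU B:t7 (3c) ⇒ 3c, clock 50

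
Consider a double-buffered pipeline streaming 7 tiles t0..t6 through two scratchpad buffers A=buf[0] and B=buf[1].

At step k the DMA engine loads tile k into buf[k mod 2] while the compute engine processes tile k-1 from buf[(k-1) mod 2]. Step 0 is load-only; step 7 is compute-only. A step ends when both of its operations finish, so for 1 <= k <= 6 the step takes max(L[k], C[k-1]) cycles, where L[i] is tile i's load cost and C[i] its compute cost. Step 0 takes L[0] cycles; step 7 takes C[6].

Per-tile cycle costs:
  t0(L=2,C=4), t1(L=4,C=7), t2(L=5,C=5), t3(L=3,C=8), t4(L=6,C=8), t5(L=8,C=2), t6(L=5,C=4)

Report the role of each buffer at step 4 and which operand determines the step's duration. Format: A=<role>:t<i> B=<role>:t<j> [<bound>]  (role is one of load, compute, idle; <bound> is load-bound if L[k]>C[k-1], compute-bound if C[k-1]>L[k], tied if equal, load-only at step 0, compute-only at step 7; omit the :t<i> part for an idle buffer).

step 4: A=load:t4 B=compute:t3 [compute-bound]

k=0 load=t0/2c comp=- wait=2 total=2
k=1 load=t1/4c comp=t0/4c wait=4 total=6
k=2 load=t2/5c comp=t1/7c wait=7 total=13
k=3 load=t3/3c comp=t2/5c wait=5 total=18
k=4 load=t4/6c comp=t3/8c wait=8 total=26
k=5 load=t5/8c comp=t4/8c wait=8 total=34
k=6 load=t6/5c comp=t5/2c wait=5 total=39
k=7 load=- comp=t6/4c wait=4 total=43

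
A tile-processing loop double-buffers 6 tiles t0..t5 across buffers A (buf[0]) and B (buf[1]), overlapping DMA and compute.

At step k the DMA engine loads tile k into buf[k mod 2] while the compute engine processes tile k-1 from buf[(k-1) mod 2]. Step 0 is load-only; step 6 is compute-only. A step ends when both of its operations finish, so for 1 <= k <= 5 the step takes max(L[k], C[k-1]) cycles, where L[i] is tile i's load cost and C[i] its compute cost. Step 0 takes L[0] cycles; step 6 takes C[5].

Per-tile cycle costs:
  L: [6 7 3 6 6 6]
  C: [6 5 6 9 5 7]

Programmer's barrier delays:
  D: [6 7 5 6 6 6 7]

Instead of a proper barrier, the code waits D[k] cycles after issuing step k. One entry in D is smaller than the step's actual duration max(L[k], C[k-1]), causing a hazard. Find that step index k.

hazard at step 4

step 0: need L[0]=6 = 6; D[0]=6 ok
step 1: need max(L[1]=7,C[0]=6) = 7; D[1]=7 ok
step 2: need max(L[2]=3,C[1]=5) = 5; D[2]=5 ok
step 3: need max(L[3]=6,C[2]=6) = 6; D[3]=6 ok
step 4: need max(L[4]=6,C[3]=9) = 9; D[4]=6 SHORT
step 5: need max(L[5]=6,C[4]=5) = 6; D[5]=6 ok
step 6: need C[5]=7 = 7; D[6]=7 ok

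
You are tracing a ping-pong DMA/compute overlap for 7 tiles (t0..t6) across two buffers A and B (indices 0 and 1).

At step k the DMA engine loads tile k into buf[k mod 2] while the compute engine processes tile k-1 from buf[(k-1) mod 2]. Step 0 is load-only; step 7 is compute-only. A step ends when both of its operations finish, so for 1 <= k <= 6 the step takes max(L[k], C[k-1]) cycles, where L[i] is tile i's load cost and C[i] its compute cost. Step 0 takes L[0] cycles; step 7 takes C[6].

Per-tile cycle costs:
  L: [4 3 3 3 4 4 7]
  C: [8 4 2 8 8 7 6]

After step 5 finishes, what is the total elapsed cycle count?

[0] DMA t0→A (4c) ∥ CU idle ⇒ 4c, clock 4
[1] DMA t1→B (3c) ∥ CU A:t0 (8c) ⇒ 8c, clock 12
[2] DMA t2→A (3c) ∥ CU B:t1 (4c) ⇒ 4c, clock 16
[3] DMA t3→B (3c) ∥ CU A:t2 (2c) ⇒ 3c, clock 19
[4] DMA t4→A (4c) ∥ CU B:t3 (8c) ⇒ 8c, clock 27
[5] DMA t5→B (4c) ∥ CU A:t4 (8c) ⇒ 8c, clock 35
[6] DMA t6→A (7c) ∥ CU B:t5 (7c) ⇒ 7c, clock 42
[7] DMA idle ∥ CU A:t6 (6c) ⇒ 6c, clock 48

end_cycle[5] = 35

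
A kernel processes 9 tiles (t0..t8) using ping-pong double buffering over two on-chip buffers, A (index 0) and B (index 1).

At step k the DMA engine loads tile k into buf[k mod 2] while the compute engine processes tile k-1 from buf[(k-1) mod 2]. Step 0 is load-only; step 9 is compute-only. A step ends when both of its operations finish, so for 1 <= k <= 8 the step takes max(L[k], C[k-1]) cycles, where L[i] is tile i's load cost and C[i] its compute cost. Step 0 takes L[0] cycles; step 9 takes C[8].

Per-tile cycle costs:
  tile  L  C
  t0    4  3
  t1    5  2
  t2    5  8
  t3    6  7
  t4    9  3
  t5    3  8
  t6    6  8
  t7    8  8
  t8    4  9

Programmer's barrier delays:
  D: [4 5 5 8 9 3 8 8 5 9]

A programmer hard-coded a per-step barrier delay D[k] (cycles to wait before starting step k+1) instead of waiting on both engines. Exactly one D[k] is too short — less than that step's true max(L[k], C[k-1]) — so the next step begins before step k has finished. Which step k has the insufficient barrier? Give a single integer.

hazard at step 8

[0] required=L[0]=4=4 vs D=4 ok
[1] required=max(L[1]=5,C[0]=3)=5 vs D=5 ok
[2] required=max(L[2]=5,C[1]=2)=5 vs D=5 ok
[3] required=max(L[3]=6,C[2]=8)=8 vs D=8 ok
[4] required=max(L[4]=9,C[3]=7)=9 vs D=9 ok
[5] required=max(L[5]=3,C[4]=3)=3 vs D=3 ok
[6] required=max(L[6]=6,C[5]=8)=8 vs D=8 ok
[7] required=max(L[7]=8,C[6]=8)=8 vs D=8 ok
[8] required=max(L[8]=4,C[7]=8)=8 vs D=5 SHORT
[9] required=C[8]=9=9 vs D=9 ok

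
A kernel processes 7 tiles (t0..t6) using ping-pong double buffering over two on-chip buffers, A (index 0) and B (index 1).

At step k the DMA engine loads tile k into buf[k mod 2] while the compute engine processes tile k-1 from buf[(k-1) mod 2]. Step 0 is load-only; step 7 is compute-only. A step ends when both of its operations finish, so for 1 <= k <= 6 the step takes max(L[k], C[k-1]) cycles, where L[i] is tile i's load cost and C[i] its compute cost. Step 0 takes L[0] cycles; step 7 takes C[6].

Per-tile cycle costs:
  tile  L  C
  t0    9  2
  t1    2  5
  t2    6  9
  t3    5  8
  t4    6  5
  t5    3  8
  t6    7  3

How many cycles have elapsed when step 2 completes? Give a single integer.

[0] DMA t0→A (9c) ∥ CU idle ⇒ 9c, clock 9
[1] DMA t1→B (2c) ∥ CU A:t0 (2c) ⇒ 2c, clock 11
[2] DMA t2→A (6c) ∥ CU B:t1 (5c) ⇒ 6c, clock 17
[3] DMA t3→B (5c) ∥ CU A:t2 (9c) ⇒ 9c, clock 26
[4] DMA t4→A (6c) ∥ CU B:t3 (8c) ⇒ 8c, clock 34
[5] DMA t5→B (3c) ∥ CU A:t4 (5c) ⇒ 5c, clock 39
[6] DMA t6→A (7c) ∥ CU B:t5 (8c) ⇒ 8c, clock 47
[7] DMA idle ∥ CU A:t6 (3c) ⇒ 3c, clock 50

end_cycle[2] = 17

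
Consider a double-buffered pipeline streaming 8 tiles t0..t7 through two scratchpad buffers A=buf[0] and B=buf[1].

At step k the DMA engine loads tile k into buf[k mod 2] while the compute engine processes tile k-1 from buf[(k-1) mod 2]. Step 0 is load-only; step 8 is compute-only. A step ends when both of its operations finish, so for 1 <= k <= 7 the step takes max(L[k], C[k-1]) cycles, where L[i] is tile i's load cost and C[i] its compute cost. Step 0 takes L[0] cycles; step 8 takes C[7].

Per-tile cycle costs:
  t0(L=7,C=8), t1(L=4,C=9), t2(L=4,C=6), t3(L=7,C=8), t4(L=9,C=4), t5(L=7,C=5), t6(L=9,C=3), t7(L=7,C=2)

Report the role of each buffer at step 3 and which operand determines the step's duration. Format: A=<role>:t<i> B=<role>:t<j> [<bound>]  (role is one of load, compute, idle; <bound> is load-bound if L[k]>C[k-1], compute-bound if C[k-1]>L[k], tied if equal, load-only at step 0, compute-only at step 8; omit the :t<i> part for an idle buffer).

[0] DMA t0→A (7c) ∥ CU idle ⇒ 7c, clock 7
[1] DMA t1→B (4c) ∥ CU A:t0 (8c) ⇒ 8c, clock 15
[2] DMA t2→A (4c) ∥ CU B:t1 (9c) ⇒ 9c, clock 24
[3] DMA t3→B (7c) ∥ CU A:t2 (6c) ⇒ 7c, clock 31
[4] DMA t4→A (9c) ∥ CU B:t3 (8c) ⇒ 9c, clock 40
[5] DMA t5→B (7c) ∥ CU A:t4 (4c) ⇒ 7c, clock 47
[6] DMA t6→A (9c) ∥ CU B:t5 (5c) ⇒ 9c, clock 56
[7] DMA t7→B (7c) ∥ CU A:t6 (3c) ⇒ 7c, clock 63
[8] DMA idle ∥ CU B:t7 (2c) ⇒ 2c, clock 65

step 3: A=compute:t2 B=load:t3 [load-bound]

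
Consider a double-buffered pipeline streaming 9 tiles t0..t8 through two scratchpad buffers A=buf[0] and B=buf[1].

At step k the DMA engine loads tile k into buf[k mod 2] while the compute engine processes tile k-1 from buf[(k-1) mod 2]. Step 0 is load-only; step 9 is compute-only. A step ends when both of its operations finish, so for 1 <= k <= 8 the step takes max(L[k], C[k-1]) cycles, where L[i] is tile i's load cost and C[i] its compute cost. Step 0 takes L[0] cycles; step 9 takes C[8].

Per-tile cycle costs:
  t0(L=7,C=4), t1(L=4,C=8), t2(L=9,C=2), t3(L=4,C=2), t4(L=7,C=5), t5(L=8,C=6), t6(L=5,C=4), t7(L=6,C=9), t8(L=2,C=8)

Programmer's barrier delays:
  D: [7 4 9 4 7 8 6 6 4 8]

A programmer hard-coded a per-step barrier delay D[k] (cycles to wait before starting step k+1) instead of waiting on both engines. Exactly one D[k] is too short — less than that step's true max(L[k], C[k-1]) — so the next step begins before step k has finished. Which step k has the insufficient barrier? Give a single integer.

[0] required=L[0]=7=7 vs D=7 ok
[1] required=max(L[1]=4,C[0]=4)=4 vs D=4 ok
[2] required=max(L[2]=9,C[1]=8)=9 vs D=9 ok
[3] required=max(L[3]=4,C[2]=2)=4 vs D=4 ok
[4] required=max(L[4]=7,C[3]=2)=7 vs D=7 ok
[5] required=max(L[5]=8,C[4]=5)=8 vs D=8 ok
[6] required=max(L[6]=5,C[5]=6)=6 vs D=6 ok
[7] required=max(L[7]=6,C[6]=4)=6 vs D=6 ok
[8] required=max(L[8]=2,C[7]=9)=9 vs D=4 SHORT
[9] required=C[8]=8=8 vs D=8 ok

hazard at step 8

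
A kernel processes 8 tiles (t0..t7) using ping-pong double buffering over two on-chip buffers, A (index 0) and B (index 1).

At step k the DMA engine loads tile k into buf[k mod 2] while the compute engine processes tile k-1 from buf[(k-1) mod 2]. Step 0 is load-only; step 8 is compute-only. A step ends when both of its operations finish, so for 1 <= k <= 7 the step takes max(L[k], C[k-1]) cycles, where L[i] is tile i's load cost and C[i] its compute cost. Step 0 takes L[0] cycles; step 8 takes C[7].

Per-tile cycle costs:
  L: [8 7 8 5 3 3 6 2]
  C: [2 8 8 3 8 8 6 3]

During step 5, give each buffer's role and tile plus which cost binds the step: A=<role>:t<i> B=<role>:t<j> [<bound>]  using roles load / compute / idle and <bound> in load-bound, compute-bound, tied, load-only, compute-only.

step 0: L[0]=8 → dur=8, Σ=8 | A=load:t0 B=idle [load-only]
step 1: L[1]=7 C[0]=2 → dur=7, Σ=15 | A=compute:t0 B=load:t1 [load-bound]
step 2: L[2]=8 C[1]=8 → dur=8, Σ=23 | A=load:t2 B=compute:t1 [tied]
step 3: L[3]=5 C[2]=8 → dur=8, Σ=31 | A=compute:t2 B=load:t3 [compute-bound]
step 4: L[4]=3 C[3]=3 → dur=3, Σ=34 | A=load:t4 B=compute:t3 [tied]
step 5: L[5]=3 C[4]=8 → dur=8, Σ=42 | A=compute:t4 B=load:t5 [compute-bound]
step 6: L[6]=6 C[5]=8 → dur=8, Σ=50 | A=load:t6 B=compute:t5 [compute-bound]
step 7: L[7]=2 C[6]=6 → dur=6, Σ=56 | A=compute:t6 B=load:t7 [compute-bound]
step 8: C[7]=3 → dur=3, Σ=59 | A=idle B=compute:t7 [compute-only]

step 5: A=compute:t4 B=load:t5 [compute-bound]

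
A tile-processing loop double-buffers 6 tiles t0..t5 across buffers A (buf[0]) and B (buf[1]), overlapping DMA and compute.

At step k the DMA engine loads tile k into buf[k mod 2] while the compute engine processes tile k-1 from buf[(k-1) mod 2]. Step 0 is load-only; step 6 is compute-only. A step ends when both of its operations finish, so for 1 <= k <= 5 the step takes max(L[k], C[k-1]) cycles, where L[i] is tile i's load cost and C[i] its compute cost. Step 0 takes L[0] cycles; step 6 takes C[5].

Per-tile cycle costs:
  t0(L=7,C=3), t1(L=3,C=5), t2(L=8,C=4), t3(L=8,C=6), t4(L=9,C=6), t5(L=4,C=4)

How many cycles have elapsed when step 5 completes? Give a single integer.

k=0 load=t0/7c comp=- wait=7 total=7
k=1 load=t1/3c comp=t0/3c wait=3 total=10
k=2 load=t2/8c comp=t1/5c wait=8 total=18
k=3 load=t3/8c comp=t2/4c wait=8 total=26
k=4 load=t4/9c comp=t3/6c wait=9 total=35
k=5 load=t5/4c comp=t4/6c wait=6 total=41
k=6 load=- comp=t5/4c wait=4 total=45

end_cycle[5] = 41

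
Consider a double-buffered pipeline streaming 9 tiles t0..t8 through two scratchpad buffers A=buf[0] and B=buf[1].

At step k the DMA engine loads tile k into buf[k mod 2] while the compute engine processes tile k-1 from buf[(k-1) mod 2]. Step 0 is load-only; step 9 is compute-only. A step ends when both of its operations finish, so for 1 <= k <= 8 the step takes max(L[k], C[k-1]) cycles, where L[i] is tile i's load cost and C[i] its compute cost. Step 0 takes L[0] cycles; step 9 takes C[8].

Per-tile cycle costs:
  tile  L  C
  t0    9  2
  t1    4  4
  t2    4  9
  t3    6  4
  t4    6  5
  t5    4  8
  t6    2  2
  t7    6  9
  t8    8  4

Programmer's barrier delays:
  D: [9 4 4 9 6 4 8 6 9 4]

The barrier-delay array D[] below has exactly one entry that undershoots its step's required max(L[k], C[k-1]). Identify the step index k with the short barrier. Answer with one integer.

hazard at step 5

[0] required=L[0]=9=9 vs D=9 ok
[1] required=max(L[1]=4,C[0]=2)=4 vs D=4 ok
[2] required=max(L[2]=4,C[1]=4)=4 vs D=4 ok
[3] required=max(L[3]=6,C[2]=9)=9 vs D=9 ok
[4] required=max(L[4]=6,C[3]=4)=6 vs D=6 ok
[5] required=max(L[5]=4,C[4]=5)=5 vs D=4 SHORT
[6] required=max(L[6]=2,C[5]=8)=8 vs D=8 ok
[7] required=max(L[7]=6,C[6]=2)=6 vs D=6 ok
[8] required=max(L[8]=8,C[7]=9)=9 vs D=9 ok
[9] required=C[8]=4=4 vs D=4 ok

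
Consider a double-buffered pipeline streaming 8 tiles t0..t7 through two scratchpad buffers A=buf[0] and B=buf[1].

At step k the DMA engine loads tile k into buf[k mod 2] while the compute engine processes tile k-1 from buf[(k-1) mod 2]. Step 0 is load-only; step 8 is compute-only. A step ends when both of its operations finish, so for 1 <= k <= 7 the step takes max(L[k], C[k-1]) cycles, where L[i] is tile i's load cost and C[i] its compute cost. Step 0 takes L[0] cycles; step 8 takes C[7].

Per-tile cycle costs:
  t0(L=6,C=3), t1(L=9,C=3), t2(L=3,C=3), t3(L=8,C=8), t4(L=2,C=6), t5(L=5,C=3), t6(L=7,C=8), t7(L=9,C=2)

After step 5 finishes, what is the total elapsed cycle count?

k=0 load=t0/6c comp=- wait=6 total=6
k=1 load=t1/9c comp=t0/3c wait=9 total=15
k=2 load=t2/3c comp=t1/3c wait=3 total=18
k=3 load=t3/8c comp=t2/3c wait=8 total=26
k=4 load=t4/2c comp=t3/8c wait=8 total=34
k=5 load=t5/5c comp=t4/6c wait=6 total=40
k=6 load=t6/7c comp=t5/3c wait=7 total=47
k=7 load=t7/9c comp=t6/8c wait=9 total=56
k=8 load=- comp=t7/2c wait=2 total=58

end_cycle[5] = 40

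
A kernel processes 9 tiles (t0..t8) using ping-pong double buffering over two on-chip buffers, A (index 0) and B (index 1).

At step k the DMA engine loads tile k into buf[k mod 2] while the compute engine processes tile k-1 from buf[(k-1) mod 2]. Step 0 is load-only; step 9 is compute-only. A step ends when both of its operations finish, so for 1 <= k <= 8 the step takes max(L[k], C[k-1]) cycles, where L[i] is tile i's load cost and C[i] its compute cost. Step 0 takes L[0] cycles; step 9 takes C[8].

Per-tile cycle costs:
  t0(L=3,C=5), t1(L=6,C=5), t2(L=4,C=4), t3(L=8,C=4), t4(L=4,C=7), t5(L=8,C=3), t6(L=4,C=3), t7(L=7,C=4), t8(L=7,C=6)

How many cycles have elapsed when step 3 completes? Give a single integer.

step 0: L[0]=3 → dur=3, Σ=3 | A=load:t0 B=idle [load-only]
step 1: L[1]=6 C[0]=5 → dur=6, Σ=9 | A=compute:t0 B=load:t1 [load-bound]
step 2: L[2]=4 C[1]=5 → dur=5, Σ=14 | A=load:t2 B=compute:t1 [compute-bound]
step 3: L[3]=8 C[2]=4 → dur=8, Σ=22 | A=compute:t2 B=load:t3 [load-bound]
step 4: L[4]=4 C[3]=4 → dur=4, Σ=26 | A=load:t4 B=compute:t3 [tied]
step 5: L[5]=8 C[4]=7 → dur=8, Σ=34 | A=compute:t4 B=load:t5 [load-bound]
step 6: L[6]=4 C[5]=3 → dur=4, Σ=38 | A=load:t6 B=compute:t5 [load-bound]
step 7: L[7]=7 C[6]=3 → dur=7, Σ=45 | A=compute:t6 B=load:t7 [load-bound]
step 8: L[8]=7 C[7]=4 → dur=7, Σ=52 | A=load:t8 B=compute:t7 [load-bound]
step 9: C[8]=6 → dur=6, Σ=58 | A=compute:t8 B=idle [compute-only]

end_cycle[3] = 22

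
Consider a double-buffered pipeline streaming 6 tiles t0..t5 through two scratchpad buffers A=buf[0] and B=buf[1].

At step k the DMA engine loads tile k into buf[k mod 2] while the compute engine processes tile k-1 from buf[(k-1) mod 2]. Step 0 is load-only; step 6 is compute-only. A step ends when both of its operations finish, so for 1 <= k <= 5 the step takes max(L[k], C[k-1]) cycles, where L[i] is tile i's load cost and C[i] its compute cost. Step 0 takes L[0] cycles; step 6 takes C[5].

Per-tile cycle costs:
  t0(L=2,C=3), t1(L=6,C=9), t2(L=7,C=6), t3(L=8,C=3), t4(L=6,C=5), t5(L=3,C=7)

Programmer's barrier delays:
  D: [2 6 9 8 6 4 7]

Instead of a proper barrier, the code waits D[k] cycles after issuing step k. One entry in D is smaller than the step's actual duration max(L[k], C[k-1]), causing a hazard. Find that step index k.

hazard at step 5

k=0 barrier L[0]=2→2c, D[0]=2 ok
k=1 barrier max(L[1]=6,C[0]=3)→6c, D[1]=6 ok
k=2 barrier max(L[2]=7,C[1]=9)→9c, D[2]=9 ok
k=3 barrier max(L[3]=8,C[2]=6)→8c, D[3]=8 ok
k=4 barrier max(L[4]=6,C[3]=3)→6c, D[4]=6 ok
k=5 barrier max(L[5]=3,C[4]=5)→5c, D[5]=4 SHORT
k=6 barrier C[5]=7→7c, D[6]=7 ok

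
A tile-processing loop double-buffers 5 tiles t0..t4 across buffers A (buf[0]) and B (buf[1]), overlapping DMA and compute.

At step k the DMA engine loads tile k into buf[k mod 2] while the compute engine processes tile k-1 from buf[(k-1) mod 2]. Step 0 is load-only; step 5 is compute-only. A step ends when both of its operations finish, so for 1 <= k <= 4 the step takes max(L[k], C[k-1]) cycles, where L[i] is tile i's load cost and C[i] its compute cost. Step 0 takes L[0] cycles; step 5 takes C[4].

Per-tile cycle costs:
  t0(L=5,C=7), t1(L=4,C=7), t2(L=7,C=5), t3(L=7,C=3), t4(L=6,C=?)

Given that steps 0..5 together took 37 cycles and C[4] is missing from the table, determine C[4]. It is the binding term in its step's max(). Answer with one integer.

step 0 | dur = L[0]=5 = 5
step 1 | dur = max(L[1]=4, C[0]=7) = 7
step 2 | dur = max(L[2]=7, C[1]=7) = 7
step 3 | dur = max(L[3]=7, C[2]=5) = 7
step 4 | dur = max(L[4]=6, C[3]=3) = 6
step 5 | dur = C[4]=? = C[4]  (unknown; binding)
sum of known step durations = 32
dur[5] = total - known = 37 - 32 = 5
C[4] is the binding max in step 5, so C[4] = dur[5] = 5

C[4] = 5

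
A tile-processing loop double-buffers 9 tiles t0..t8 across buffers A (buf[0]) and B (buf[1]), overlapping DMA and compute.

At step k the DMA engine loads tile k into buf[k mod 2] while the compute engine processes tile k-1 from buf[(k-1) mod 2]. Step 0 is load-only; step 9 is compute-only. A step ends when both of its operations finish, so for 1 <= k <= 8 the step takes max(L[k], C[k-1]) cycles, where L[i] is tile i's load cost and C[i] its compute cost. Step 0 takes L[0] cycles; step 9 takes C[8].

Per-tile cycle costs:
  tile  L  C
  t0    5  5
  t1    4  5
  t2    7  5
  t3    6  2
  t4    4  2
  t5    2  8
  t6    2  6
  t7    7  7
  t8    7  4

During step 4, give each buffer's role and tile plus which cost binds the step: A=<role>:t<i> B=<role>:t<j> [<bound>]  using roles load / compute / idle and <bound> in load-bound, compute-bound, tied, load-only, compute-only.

k=0 load=t0/5c comp=- wait=5 total=5
k=1 load=t1/4c comp=t0/5c wait=5 total=10
k=2 load=t2/7c comp=t1/5c wait=7 total=17
k=3 load=t3/6c comp=t2/5c wait=6 total=23
k=4 load=t4/4c comp=t3/2c wait=4 total=27
k=5 load=t5/2c comp=t4/2c wait=2 total=29
k=6 load=t6/2c comp=t5/8c wait=8 total=37
k=7 load=t7/7c comp=t6/6c wait=7 total=44
k=8 load=t8/7c comp=t7/7c wait=7 total=51
k=9 load=- comp=t8/4c wait=4 total=55

step 4: A=load:t4 B=compute:t3 [load-bound]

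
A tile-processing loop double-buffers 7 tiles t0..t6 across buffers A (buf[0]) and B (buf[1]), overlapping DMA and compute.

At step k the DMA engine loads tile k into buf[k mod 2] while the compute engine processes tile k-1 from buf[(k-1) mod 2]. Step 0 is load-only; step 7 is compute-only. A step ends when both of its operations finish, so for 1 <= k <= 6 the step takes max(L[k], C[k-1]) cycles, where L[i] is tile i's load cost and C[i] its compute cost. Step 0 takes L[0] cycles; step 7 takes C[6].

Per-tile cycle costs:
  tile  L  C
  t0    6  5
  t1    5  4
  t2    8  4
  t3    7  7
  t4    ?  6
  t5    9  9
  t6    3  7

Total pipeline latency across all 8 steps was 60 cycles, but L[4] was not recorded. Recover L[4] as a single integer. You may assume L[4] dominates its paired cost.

step 0: dur = L[0]=6 = 6
step 1: dur = max(L[1]=5, C[0]=5) = 5
step 2: dur = max(L[2]=8, C[1]=4) = 8
step 3: dur = max(L[3]=7, C[2]=4) = 7
step 4: dur = max(L[4]=?, C[3]=7) = L[4]  (unknown; binding)
step 5: dur = max(L[5]=9, C[4]=6) = 9
step 6: dur = max(L[6]=3, C[5]=9) = 9
step 7: dur = C[6]=7 = 7
sum of known step durations = 51
dur[4] = total - known = 60 - 51 = 9
L[4] is the binding max in step 4, so L[4] = dur[4] = 9

L[4] = 9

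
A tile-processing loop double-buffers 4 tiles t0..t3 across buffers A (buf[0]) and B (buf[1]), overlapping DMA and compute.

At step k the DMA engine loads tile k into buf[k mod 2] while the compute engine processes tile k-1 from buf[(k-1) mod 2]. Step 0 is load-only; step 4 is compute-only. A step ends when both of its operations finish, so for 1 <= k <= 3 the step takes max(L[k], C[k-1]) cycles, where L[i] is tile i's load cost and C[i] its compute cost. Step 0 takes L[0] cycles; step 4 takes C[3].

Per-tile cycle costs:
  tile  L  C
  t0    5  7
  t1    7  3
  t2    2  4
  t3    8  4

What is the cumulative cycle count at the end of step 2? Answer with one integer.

end_cycle[2] = 15

[0] DMA t0→A (5c) ∥ CU idle ⇒ 5c, clock 5
[1] DMA t1→B (7c) ∥ CU A:t0 (7c) ⇒ 7c, clock 12
[2] DMA t2→A (2c) ∥ CU B:t1 (3c) ⇒ 3c, clock 15
[3] DMA t3→B (8c) ∥ CU A:t2 (4c) ⇒ 8c, clock 23
[4] DMA idle ∥ CU B:t3 (4c) ⇒ 4c, clock 27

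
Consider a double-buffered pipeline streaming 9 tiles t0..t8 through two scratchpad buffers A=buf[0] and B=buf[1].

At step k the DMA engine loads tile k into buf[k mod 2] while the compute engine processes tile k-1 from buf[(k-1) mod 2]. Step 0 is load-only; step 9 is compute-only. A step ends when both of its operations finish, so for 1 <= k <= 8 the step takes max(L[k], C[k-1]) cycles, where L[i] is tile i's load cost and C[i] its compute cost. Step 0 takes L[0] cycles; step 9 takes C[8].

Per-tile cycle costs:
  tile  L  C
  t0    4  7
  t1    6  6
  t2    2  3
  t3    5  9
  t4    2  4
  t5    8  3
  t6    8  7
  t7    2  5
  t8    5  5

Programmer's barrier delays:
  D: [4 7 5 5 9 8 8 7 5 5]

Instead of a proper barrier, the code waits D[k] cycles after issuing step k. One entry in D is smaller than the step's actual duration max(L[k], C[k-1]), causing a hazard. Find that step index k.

step 0: need L[0]=4 = 4; D[0]=4 ok
step 1: need max(L[1]=6,C[0]=7) = 7; D[1]=7 ok
step 2: need max(L[2]=2,C[1]=6) = 6; D[2]=5 SHORT
step 3: need max(L[3]=5,C[2]=3) = 5; D[3]=5 ok
step 4: need max(L[4]=2,C[3]=9) = 9; D[4]=9 ok
step 5: need max(L[5]=8,C[4]=4) = 8; D[5]=8 ok
step 6: need max(L[6]=8,C[5]=3) = 8; D[6]=8 ok
step 7: need max(L[7]=2,C[6]=7) = 7; D[7]=7 ok
step 8: need max(L[8]=5,C[7]=5) = 5; D[8]=5 ok
step 9: need C[8]=5 = 5; D[9]=5 ok

hazard at step 2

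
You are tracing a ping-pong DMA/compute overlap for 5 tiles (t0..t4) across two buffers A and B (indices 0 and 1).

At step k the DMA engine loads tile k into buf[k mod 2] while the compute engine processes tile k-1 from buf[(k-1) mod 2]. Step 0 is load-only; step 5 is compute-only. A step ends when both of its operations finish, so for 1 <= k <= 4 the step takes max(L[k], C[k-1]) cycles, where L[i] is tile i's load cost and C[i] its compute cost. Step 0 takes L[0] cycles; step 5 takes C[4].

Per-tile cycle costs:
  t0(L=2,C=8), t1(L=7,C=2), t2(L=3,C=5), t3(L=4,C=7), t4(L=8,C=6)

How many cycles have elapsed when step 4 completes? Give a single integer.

end_cycle[4] = 26

step 0: L[0]=2 → dur=2, Σ=2 | A=load:t0 B=idle [load-only]
step 1: L[1]=7 C[0]=8 → dur=8, Σ=10 | A=compute:t0 B=load:t1 [compute-bound]
step 2: L[2]=3 C[1]=2 → dur=3, Σ=13 | A=load:t2 B=compute:t1 [load-bound]
step 3: L[3]=4 C[2]=5 → dur=5, Σ=18 | A=compute:t2 B=load:t3 [compute-bound]
step 4: L[4]=8 C[3]=7 → dur=8, Σ=26 | A=load:t4 B=compute:t3 [load-bound]
step 5: C[4]=6 → dur=6, Σ=32 | A=compute:t4 B=idle [compute-only]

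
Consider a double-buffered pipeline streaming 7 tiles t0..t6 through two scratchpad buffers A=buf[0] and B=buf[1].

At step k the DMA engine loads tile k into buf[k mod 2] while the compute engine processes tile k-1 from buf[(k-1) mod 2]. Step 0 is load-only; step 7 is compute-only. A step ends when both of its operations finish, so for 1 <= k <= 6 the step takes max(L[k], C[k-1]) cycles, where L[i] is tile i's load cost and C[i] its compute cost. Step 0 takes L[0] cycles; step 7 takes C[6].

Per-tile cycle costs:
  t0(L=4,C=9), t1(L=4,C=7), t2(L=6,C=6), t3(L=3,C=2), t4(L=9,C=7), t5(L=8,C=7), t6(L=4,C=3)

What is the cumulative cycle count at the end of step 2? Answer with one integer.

step 0: L[0]=4 → dur=4, Σ=4 | A=load:t0 B=idle [load-only]
step 1: L[1]=4 C[0]=9 → dur=9, Σ=13 | A=compute:t0 B=load:t1 [compute-bound]
step 2: L[2]=6 C[1]=7 → dur=7, Σ=20 | A=load:t2 B=compute:t1 [compute-bound]
step 3: L[3]=3 C[2]=6 → dur=6, Σ=26 | A=compute:t2 B=load:t3 [compute-bound]
step 4: L[4]=9 C[3]=2 → dur=9, Σ=35 | A=load:t4 B=compute:t3 [load-bound]
step 5: L[5]=8 C[4]=7 → dur=8, Σ=43 | A=compute:t4 B=load:t5 [load-bound]
step 6: L[6]=4 C[5]=7 → dur=7, Σ=50 | A=load:t6 B=compute:t5 [compute-bound]
step 7: C[6]=3 → dur=3, Σ=53 | A=compute:t6 B=idle [compute-only]

end_cycle[2] = 20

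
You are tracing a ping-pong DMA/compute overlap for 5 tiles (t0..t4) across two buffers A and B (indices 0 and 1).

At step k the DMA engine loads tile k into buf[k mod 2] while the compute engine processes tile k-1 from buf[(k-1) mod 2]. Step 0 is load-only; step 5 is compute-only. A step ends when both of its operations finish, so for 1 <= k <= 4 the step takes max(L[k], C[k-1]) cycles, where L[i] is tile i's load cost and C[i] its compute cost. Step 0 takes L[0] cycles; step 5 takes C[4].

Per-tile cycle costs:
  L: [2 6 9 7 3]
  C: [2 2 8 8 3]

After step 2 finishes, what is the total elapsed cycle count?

step 0: L[0]=2 → dur=2, Σ=2 | A=load:t0 B=idle [load-only]
step 1: L[1]=6 C[0]=2 → dur=6, Σ=8 | A=compute:t0 B=load:t1 [load-bound]
step 2: L[2]=9 C[1]=2 → dur=9, Σ=17 | A=load:t2 B=compute:t1 [load-bound]
step 3: L[3]=7 C[2]=8 → dur=8, Σ=25 | A=compute:t2 B=load:t3 [compute-bound]
step 4: L[4]=3 C[3]=8 → dur=8, Σ=33 | A=load:t4 B=compute:t3 [compute-bound]
step 5: C[4]=3 → dur=3, Σ=36 | A=compute:t4 B=idle [compute-only]

end_cycle[2] = 17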